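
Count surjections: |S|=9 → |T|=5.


n = |S| = 9, k = |T| = 5. Surjections via inclusion-exclusion:
S(n,k) = Σ(-1)^i × C(k,i) × (k-i)^n, i=0 to k
i=0: (-1)^0×C(5,0)×5^9 = 1953125
i=1: (-1)^1×C(5,1)×4^9 = -1310720
i=2: (-1)^2×C(5,2)×3^9 = 196830
i=3: (-1)^3×C(5,3)×2^9 = -5120
i=4: (-1)^4×C(5,4)×1^9 = 5
i=5: (-1)^5×C(5,5)×0^9 = 0
Total = 834120

Number of surjections = 834120


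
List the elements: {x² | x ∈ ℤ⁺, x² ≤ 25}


Checking each candidate:
Condition: positive perfect squares ≤ 25
Result = {1, 4, 9, 16, 25}

{1, 4, 9, 16, 25}


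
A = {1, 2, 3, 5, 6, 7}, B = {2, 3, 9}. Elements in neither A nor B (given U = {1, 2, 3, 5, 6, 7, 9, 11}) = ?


A = {1, 2, 3, 5, 6, 7}
B = {2, 3, 9}
Region: in neither A nor B (given U = {1, 2, 3, 5, 6, 7, 9, 11})
Elements: {11}

Elements in neither A nor B (given U = {1, 2, 3, 5, 6, 7, 9, 11}): {11}


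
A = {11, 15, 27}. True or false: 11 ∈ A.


A = {11, 15, 27}
Checking if 11 is in A
11 is in A → True

11 ∈ A


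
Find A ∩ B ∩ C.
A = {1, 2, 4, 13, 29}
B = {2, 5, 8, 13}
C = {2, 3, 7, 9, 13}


A ∩ B = {2, 13}
(A ∩ B) ∩ C = {2, 13}

A ∩ B ∩ C = {2, 13}


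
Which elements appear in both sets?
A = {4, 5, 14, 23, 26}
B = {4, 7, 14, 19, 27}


A ∩ B = elements in both A and B
A = {4, 5, 14, 23, 26}
B = {4, 7, 14, 19, 27}
A ∩ B = {4, 14}

A ∩ B = {4, 14}


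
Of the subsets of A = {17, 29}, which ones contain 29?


A subset of A contains 29 iff the remaining 1 elements form any subset of A \ {29}.
Count: 2^(n-1) = 2^1 = 2
Subsets containing 29: {29}, {17, 29}

Subsets containing 29 (2 total): {29}, {17, 29}


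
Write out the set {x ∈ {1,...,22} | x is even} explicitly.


Checking each candidate:
Condition: even numbers in {1,...,22}
Result = {2, 4, 6, 8, 10, 12, 14, 16, 18, 20, 22}

{2, 4, 6, 8, 10, 12, 14, 16, 18, 20, 22}


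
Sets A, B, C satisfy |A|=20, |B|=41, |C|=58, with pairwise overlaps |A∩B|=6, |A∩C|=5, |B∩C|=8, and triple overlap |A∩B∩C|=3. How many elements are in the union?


|A∪B∪C| = |A|+|B|+|C| - |A∩B|-|A∩C|-|B∩C| + |A∩B∩C|
= 20+41+58 - 6-5-8 + 3
= 119 - 19 + 3
= 103

|A ∪ B ∪ C| = 103


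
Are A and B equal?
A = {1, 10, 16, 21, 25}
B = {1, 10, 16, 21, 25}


Two sets are equal iff they have exactly the same elements.
A = {1, 10, 16, 21, 25}
B = {1, 10, 16, 21, 25}
Same elements → A = B

Yes, A = B


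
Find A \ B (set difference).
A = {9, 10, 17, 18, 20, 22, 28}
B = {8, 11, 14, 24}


A \ B = elements in A but not in B
A = {9, 10, 17, 18, 20, 22, 28}
B = {8, 11, 14, 24}
Remove from A any elements in B
A \ B = {9, 10, 17, 18, 20, 22, 28}

A \ B = {9, 10, 17, 18, 20, 22, 28}


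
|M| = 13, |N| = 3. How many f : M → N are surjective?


n = |M| = 13, k = |N| = 3. Surjections via inclusion-exclusion:
S(n,k) = Σ(-1)^i × C(k,i) × (k-i)^n, i=0 to k
i=0: (-1)^0×C(3,0)×3^13 = 1594323
i=1: (-1)^1×C(3,1)×2^13 = -24576
i=2: (-1)^2×C(3,2)×1^13 = 3
i=3: (-1)^3×C(3,3)×0^13 = 0
Total = 1569750

Number of surjections = 1569750


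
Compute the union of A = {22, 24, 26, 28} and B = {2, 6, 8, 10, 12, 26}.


A ∪ B = all elements in A or B (or both)
A = {22, 24, 26, 28}
B = {2, 6, 8, 10, 12, 26}
A ∪ B = {2, 6, 8, 10, 12, 22, 24, 26, 28}

A ∪ B = {2, 6, 8, 10, 12, 22, 24, 26, 28}


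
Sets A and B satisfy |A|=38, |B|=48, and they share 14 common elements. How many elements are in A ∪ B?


|A ∪ B| = |A| + |B| - |A ∩ B|
= 38 + 48 - 14
= 72

|A ∪ B| = 72


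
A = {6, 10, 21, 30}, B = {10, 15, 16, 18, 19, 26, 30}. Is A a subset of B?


A ⊆ B means every element of A is in B.
Elements in A not in B: {6, 21}
So A ⊄ B.

No, A ⊄ B


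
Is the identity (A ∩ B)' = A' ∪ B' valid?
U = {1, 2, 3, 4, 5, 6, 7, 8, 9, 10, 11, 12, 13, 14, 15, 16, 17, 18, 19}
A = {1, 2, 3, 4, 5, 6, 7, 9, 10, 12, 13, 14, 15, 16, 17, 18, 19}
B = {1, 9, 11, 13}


LHS: A ∩ B = {1, 9, 13}
(A ∩ B)' = U \ (A ∩ B) = {2, 3, 4, 5, 6, 7, 8, 10, 11, 12, 14, 15, 16, 17, 18, 19}
A' = {8, 11}, B' = {2, 3, 4, 5, 6, 7, 8, 10, 12, 14, 15, 16, 17, 18, 19}
Claimed RHS: A' ∪ B' = {2, 3, 4, 5, 6, 7, 8, 10, 11, 12, 14, 15, 16, 17, 18, 19}
Identity is VALID: LHS = RHS = {2, 3, 4, 5, 6, 7, 8, 10, 11, 12, 14, 15, 16, 17, 18, 19} ✓

Identity is valid. (A ∩ B)' = A' ∪ B' = {2, 3, 4, 5, 6, 7, 8, 10, 11, 12, 14, 15, 16, 17, 18, 19}


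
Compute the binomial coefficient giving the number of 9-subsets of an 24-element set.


C(n,k) = n! / (k!(n-k)!)
C(24,9) = 24! / (9!15!)
= 1307504

C(24,9) = 1307504


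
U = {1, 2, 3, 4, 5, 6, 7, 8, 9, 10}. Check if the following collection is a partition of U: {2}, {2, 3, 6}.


A partition requires: (1) non-empty parts, (2) pairwise disjoint, (3) union = U
Parts: {2}, {2, 3, 6}
Union of parts: {2, 3, 6}
U = {1, 2, 3, 4, 5, 6, 7, 8, 9, 10}
All non-empty? True
Pairwise disjoint? False
Covers U? False

No, not a valid partition


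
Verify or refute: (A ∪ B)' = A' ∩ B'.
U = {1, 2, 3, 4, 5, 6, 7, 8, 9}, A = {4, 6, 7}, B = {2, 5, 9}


LHS: A ∪ B = {2, 4, 5, 6, 7, 9}
(A ∪ B)' = U \ (A ∪ B) = {1, 3, 8}
A' = {1, 2, 3, 5, 8, 9}, B' = {1, 3, 4, 6, 7, 8}
Claimed RHS: A' ∩ B' = {1, 3, 8}
Identity is VALID: LHS = RHS = {1, 3, 8} ✓

Identity is valid. (A ∪ B)' = A' ∩ B' = {1, 3, 8}


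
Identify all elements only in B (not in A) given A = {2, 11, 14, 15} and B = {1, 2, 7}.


A = {2, 11, 14, 15}
B = {1, 2, 7}
Region: only in B (not in A)
Elements: {1, 7}

Elements only in B (not in A): {1, 7}


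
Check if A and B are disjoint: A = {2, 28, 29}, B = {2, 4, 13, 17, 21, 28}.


Disjoint means A ∩ B = ∅.
A ∩ B = {2, 28}
A ∩ B ≠ ∅, so A and B are NOT disjoint.

No, A and B are not disjoint (A ∩ B = {2, 28})


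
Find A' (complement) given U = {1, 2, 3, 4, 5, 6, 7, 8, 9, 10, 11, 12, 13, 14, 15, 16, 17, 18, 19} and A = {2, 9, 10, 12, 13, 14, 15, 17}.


Aᶜ = U \ A = elements in U but not in A
U = {1, 2, 3, 4, 5, 6, 7, 8, 9, 10, 11, 12, 13, 14, 15, 16, 17, 18, 19}
A = {2, 9, 10, 12, 13, 14, 15, 17}
Aᶜ = {1, 3, 4, 5, 6, 7, 8, 11, 16, 18, 19}

Aᶜ = {1, 3, 4, 5, 6, 7, 8, 11, 16, 18, 19}


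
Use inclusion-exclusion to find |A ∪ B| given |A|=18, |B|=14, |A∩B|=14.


|A ∪ B| = |A| + |B| - |A ∩ B|
= 18 + 14 - 14
= 18

|A ∪ B| = 18


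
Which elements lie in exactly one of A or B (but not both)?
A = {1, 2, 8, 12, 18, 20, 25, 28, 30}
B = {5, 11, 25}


A △ B = (A \ B) ∪ (B \ A) = elements in exactly one of A or B
A \ B = {1, 2, 8, 12, 18, 20, 28, 30}
B \ A = {5, 11}
A △ B = {1, 2, 5, 8, 11, 12, 18, 20, 28, 30}

A △ B = {1, 2, 5, 8, 11, 12, 18, 20, 28, 30}


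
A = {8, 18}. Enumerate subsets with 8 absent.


A subset of A that omits 8 is a subset of A \ {8}, so there are 2^(n-1) = 2^1 = 2 of them.
Subsets excluding 8: ∅, {18}

Subsets excluding 8 (2 total): ∅, {18}


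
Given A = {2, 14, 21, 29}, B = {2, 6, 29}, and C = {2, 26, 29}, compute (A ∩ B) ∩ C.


A ∩ B = {2, 29}
(A ∩ B) ∩ C = {2, 29}

A ∩ B ∩ C = {2, 29}


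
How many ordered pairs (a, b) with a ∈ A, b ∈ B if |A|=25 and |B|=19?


|A × B| = |A| × |B|
= 25 × 19
= 475

|A × B| = 475


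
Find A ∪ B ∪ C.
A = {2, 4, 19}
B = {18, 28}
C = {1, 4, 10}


A ∪ B = {2, 4, 18, 19, 28}
(A ∪ B) ∪ C = {1, 2, 4, 10, 18, 19, 28}

A ∪ B ∪ C = {1, 2, 4, 10, 18, 19, 28}


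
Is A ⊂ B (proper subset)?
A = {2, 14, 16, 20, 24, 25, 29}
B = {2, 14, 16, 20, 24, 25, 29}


A ⊂ B requires: A ⊆ B AND A ≠ B.
A ⊆ B? Yes
A = B? Yes
A = B, so A is not a PROPER subset.

No, A is not a proper subset of B


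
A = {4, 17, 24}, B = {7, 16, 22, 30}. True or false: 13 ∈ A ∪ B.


A = {4, 17, 24}, B = {7, 16, 22, 30}
A ∪ B = all elements in A or B
A ∪ B = {4, 7, 16, 17, 22, 24, 30}
Checking if 13 ∈ A ∪ B
13 is not in A ∪ B → False

13 ∉ A ∪ B


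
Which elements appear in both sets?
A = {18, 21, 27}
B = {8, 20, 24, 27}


A ∩ B = elements in both A and B
A = {18, 21, 27}
B = {8, 20, 24, 27}
A ∩ B = {27}

A ∩ B = {27}


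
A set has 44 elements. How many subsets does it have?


Number of subsets = 2^n
= 2^44
= 17592186044416

|P(A)| = 17592186044416


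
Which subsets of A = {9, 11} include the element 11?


A subset of A contains 11 iff the remaining 1 elements form any subset of A \ {11}.
Count: 2^(n-1) = 2^1 = 2
Subsets containing 11: {11}, {9, 11}

Subsets containing 11 (2 total): {11}, {9, 11}


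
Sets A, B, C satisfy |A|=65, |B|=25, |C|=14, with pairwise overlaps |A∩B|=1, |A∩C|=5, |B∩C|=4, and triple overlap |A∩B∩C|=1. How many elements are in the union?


|A∪B∪C| = |A|+|B|+|C| - |A∩B|-|A∩C|-|B∩C| + |A∩B∩C|
= 65+25+14 - 1-5-4 + 1
= 104 - 10 + 1
= 95

|A ∪ B ∪ C| = 95


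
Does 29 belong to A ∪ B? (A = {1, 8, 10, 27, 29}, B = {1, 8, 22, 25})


A = {1, 8, 10, 27, 29}, B = {1, 8, 22, 25}
A ∪ B = all elements in A or B
A ∪ B = {1, 8, 10, 22, 25, 27, 29}
Checking if 29 ∈ A ∪ B
29 is in A ∪ B → True

29 ∈ A ∪ B


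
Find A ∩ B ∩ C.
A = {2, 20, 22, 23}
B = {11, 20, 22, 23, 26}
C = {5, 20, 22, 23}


A ∩ B = {20, 22, 23}
(A ∩ B) ∩ C = {20, 22, 23}

A ∩ B ∩ C = {20, 22, 23}


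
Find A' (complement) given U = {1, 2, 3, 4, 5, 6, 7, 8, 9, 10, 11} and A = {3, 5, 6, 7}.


Aᶜ = U \ A = elements in U but not in A
U = {1, 2, 3, 4, 5, 6, 7, 8, 9, 10, 11}
A = {3, 5, 6, 7}
Aᶜ = {1, 2, 4, 8, 9, 10, 11}

Aᶜ = {1, 2, 4, 8, 9, 10, 11}


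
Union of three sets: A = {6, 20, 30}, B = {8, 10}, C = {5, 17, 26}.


A ∪ B = {6, 8, 10, 20, 30}
(A ∪ B) ∪ C = {5, 6, 8, 10, 17, 20, 26, 30}

A ∪ B ∪ C = {5, 6, 8, 10, 17, 20, 26, 30}


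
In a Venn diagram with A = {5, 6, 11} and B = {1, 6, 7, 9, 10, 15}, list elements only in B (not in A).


A = {5, 6, 11}
B = {1, 6, 7, 9, 10, 15}
Region: only in B (not in A)
Elements: {1, 7, 9, 10, 15}

Elements only in B (not in A): {1, 7, 9, 10, 15}


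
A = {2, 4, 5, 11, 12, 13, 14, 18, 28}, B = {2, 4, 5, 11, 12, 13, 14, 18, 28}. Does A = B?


Two sets are equal iff they have exactly the same elements.
A = {2, 4, 5, 11, 12, 13, 14, 18, 28}
B = {2, 4, 5, 11, 12, 13, 14, 18, 28}
Same elements → A = B

Yes, A = B


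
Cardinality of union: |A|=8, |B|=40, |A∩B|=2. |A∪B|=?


|A ∪ B| = |A| + |B| - |A ∩ B|
= 8 + 40 - 2
= 46

|A ∪ B| = 46


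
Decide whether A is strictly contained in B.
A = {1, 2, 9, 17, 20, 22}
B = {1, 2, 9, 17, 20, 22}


A ⊂ B requires: A ⊆ B AND A ≠ B.
A ⊆ B? Yes
A = B? Yes
A = B, so A is not a PROPER subset.

No, A is not a proper subset of B


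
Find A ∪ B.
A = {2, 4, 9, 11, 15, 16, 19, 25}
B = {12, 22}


A ∪ B = all elements in A or B (or both)
A = {2, 4, 9, 11, 15, 16, 19, 25}
B = {12, 22}
A ∪ B = {2, 4, 9, 11, 12, 15, 16, 19, 22, 25}

A ∪ B = {2, 4, 9, 11, 12, 15, 16, 19, 22, 25}


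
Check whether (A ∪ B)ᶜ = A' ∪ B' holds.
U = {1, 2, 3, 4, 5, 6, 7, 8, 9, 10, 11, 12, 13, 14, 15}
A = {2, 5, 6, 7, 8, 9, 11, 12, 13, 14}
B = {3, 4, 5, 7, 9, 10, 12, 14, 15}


LHS: A ∪ B = {2, 3, 4, 5, 6, 7, 8, 9, 10, 11, 12, 13, 14, 15}
(A ∪ B)' = U \ (A ∪ B) = {1}
A' = {1, 3, 4, 10, 15}, B' = {1, 2, 6, 8, 11, 13}
Claimed RHS: A' ∪ B' = {1, 2, 3, 4, 6, 8, 10, 11, 13, 15}
Identity is INVALID: LHS = {1} but the RHS claimed here equals {1, 2, 3, 4, 6, 8, 10, 11, 13, 15}. The correct form is (A ∪ B)' = A' ∩ B'.

Identity is invalid: (A ∪ B)' = {1} but A' ∪ B' = {1, 2, 3, 4, 6, 8, 10, 11, 13, 15}. The correct De Morgan law is (A ∪ B)' = A' ∩ B'.


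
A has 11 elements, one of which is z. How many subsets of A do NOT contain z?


Subsets of A avoiding z are subsets of A \ {z}, which has 10 elements.
Count = 2^(n-1) = 2^10
= 1024

Number of subsets avoiding z = 1024


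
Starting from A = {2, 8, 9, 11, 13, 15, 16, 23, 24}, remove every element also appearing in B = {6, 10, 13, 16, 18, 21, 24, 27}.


A \ B = elements in A but not in B
A = {2, 8, 9, 11, 13, 15, 16, 23, 24}
B = {6, 10, 13, 16, 18, 21, 24, 27}
Remove from A any elements in B
A \ B = {2, 8, 9, 11, 15, 23}

A \ B = {2, 8, 9, 11, 15, 23}


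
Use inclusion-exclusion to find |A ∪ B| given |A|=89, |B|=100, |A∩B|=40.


|A ∪ B| = |A| + |B| - |A ∩ B|
= 89 + 100 - 40
= 149

|A ∪ B| = 149


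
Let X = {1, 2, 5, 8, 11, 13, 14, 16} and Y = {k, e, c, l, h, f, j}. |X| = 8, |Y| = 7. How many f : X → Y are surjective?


n = |X| = 8, k = |Y| = 7. Surjections via inclusion-exclusion:
S(n,k) = Σ(-1)^i × C(k,i) × (k-i)^n, i=0 to k
i=0: (-1)^0×C(7,0)×7^8 = 5764801
i=1: (-1)^1×C(7,1)×6^8 = -11757312
i=2: (-1)^2×C(7,2)×5^8 = 8203125
i=3: (-1)^3×C(7,3)×4^8 = -2293760
i=4: (-1)^4×C(7,4)×3^8 = 229635
i=5: (-1)^5×C(7,5)×2^8 = -5376
i=6: (-1)^6×C(7,6)×1^8 = 7
i=7: (-1)^7×C(7,7)×0^8 = 0
Total = 141120

Number of surjections = 141120


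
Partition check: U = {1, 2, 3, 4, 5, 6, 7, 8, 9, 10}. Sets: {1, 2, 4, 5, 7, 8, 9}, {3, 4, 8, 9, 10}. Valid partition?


A partition requires: (1) non-empty parts, (2) pairwise disjoint, (3) union = U
Parts: {1, 2, 4, 5, 7, 8, 9}, {3, 4, 8, 9, 10}
Union of parts: {1, 2, 3, 4, 5, 7, 8, 9, 10}
U = {1, 2, 3, 4, 5, 6, 7, 8, 9, 10}
All non-empty? True
Pairwise disjoint? False
Covers U? False

No, not a valid partition


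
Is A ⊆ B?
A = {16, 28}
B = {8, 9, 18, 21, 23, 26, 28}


A ⊆ B means every element of A is in B.
Elements in A not in B: {16}
So A ⊄ B.

No, A ⊄ B


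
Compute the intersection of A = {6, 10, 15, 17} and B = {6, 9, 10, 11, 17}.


A ∩ B = elements in both A and B
A = {6, 10, 15, 17}
B = {6, 9, 10, 11, 17}
A ∩ B = {6, 10, 17}

A ∩ B = {6, 10, 17}


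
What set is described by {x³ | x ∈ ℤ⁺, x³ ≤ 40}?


Checking each candidate:
Condition: positive perfect cubes ≤ 40
Result = {1, 8, 27}

{1, 8, 27}


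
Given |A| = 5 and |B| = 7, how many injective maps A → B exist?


An injection sends each of |A| = 5 inputs to a distinct output in B.
# injections = |B|·(|B|-1)·…·(|B|-|A|+1) = 7! / (7 - 5)!
= 7 × 6 × 5 × 4 × 3
= 2520

Number of injections = 2520


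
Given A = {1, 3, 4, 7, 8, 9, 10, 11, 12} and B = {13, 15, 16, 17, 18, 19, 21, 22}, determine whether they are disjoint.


Disjoint means A ∩ B = ∅.
A ∩ B = ∅
A ∩ B = ∅, so A and B are disjoint.

Yes, A and B are disjoint


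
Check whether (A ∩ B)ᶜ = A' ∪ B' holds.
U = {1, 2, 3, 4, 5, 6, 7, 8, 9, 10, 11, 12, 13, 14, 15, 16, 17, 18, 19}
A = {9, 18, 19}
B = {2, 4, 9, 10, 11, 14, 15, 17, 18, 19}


LHS: A ∩ B = {9, 18, 19}
(A ∩ B)' = U \ (A ∩ B) = {1, 2, 3, 4, 5, 6, 7, 8, 10, 11, 12, 13, 14, 15, 16, 17}
A' = {1, 2, 3, 4, 5, 6, 7, 8, 10, 11, 12, 13, 14, 15, 16, 17}, B' = {1, 3, 5, 6, 7, 8, 12, 13, 16}
Claimed RHS: A' ∪ B' = {1, 2, 3, 4, 5, 6, 7, 8, 10, 11, 12, 13, 14, 15, 16, 17}
Identity is VALID: LHS = RHS = {1, 2, 3, 4, 5, 6, 7, 8, 10, 11, 12, 13, 14, 15, 16, 17} ✓

Identity is valid. (A ∩ B)' = A' ∪ B' = {1, 2, 3, 4, 5, 6, 7, 8, 10, 11, 12, 13, 14, 15, 16, 17}


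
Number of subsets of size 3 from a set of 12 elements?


C(n,k) = n! / (k!(n-k)!)
C(12,3) = 12! / (3!9!)
= 220

C(12,3) = 220


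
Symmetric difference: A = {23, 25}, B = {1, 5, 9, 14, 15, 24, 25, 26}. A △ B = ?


A △ B = (A \ B) ∪ (B \ A) = elements in exactly one of A or B
A \ B = {23}
B \ A = {1, 5, 9, 14, 15, 24, 26}
A △ B = {1, 5, 9, 14, 15, 23, 24, 26}

A △ B = {1, 5, 9, 14, 15, 23, 24, 26}


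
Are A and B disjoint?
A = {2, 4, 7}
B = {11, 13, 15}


Disjoint means A ∩ B = ∅.
A ∩ B = ∅
A ∩ B = ∅, so A and B are disjoint.

Yes, A and B are disjoint


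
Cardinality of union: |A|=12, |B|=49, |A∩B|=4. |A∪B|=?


|A ∪ B| = |A| + |B| - |A ∩ B|
= 12 + 49 - 4
= 57

|A ∪ B| = 57


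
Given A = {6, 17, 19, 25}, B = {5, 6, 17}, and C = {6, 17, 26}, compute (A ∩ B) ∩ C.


A ∩ B = {6, 17}
(A ∩ B) ∩ C = {6, 17}

A ∩ B ∩ C = {6, 17}


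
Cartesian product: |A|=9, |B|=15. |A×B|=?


|A × B| = |A| × |B|
= 9 × 15
= 135

|A × B| = 135


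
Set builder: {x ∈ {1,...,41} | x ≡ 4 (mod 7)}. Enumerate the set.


Checking each candidate:
Condition: x in {1,...,41} with x ≡ 4 (mod 7)
Result = {4, 11, 18, 25, 32, 39}

{4, 11, 18, 25, 32, 39}


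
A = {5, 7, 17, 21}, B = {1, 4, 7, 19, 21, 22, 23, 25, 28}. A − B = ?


A \ B = elements in A but not in B
A = {5, 7, 17, 21}
B = {1, 4, 7, 19, 21, 22, 23, 25, 28}
Remove from A any elements in B
A \ B = {5, 17}

A \ B = {5, 17}


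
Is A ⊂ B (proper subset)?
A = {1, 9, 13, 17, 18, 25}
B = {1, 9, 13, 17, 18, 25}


A ⊂ B requires: A ⊆ B AND A ≠ B.
A ⊆ B? Yes
A = B? Yes
A = B, so A is not a PROPER subset.

No, A is not a proper subset of B


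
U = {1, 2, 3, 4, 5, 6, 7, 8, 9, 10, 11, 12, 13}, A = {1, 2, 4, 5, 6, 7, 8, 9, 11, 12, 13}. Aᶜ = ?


Aᶜ = U \ A = elements in U but not in A
U = {1, 2, 3, 4, 5, 6, 7, 8, 9, 10, 11, 12, 13}
A = {1, 2, 4, 5, 6, 7, 8, 9, 11, 12, 13}
Aᶜ = {3, 10}

Aᶜ = {3, 10}


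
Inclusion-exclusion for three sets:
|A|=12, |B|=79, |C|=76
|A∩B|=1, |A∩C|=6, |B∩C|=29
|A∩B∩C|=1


|A∪B∪C| = |A|+|B|+|C| - |A∩B|-|A∩C|-|B∩C| + |A∩B∩C|
= 12+79+76 - 1-6-29 + 1
= 167 - 36 + 1
= 132

|A ∪ B ∪ C| = 132


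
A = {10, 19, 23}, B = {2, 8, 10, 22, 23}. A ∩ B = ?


A ∩ B = elements in both A and B
A = {10, 19, 23}
B = {2, 8, 10, 22, 23}
A ∩ B = {10, 23}

A ∩ B = {10, 23}


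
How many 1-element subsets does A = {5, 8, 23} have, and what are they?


|A| = 3, so A has C(3,1) = 3 subsets of size 1.
Enumerate by choosing 1 elements from A at a time:
{5}, {8}, {23}

1-element subsets (3 total): {5}, {8}, {23}


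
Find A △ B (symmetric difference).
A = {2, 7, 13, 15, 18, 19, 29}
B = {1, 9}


A △ B = (A \ B) ∪ (B \ A) = elements in exactly one of A or B
A \ B = {2, 7, 13, 15, 18, 19, 29}
B \ A = {1, 9}
A △ B = {1, 2, 7, 9, 13, 15, 18, 19, 29}

A △ B = {1, 2, 7, 9, 13, 15, 18, 19, 29}


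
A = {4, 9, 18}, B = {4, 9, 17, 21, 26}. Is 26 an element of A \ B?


A = {4, 9, 18}, B = {4, 9, 17, 21, 26}
A \ B = elements in A but not in B
A \ B = {18}
Checking if 26 ∈ A \ B
26 is not in A \ B → False

26 ∉ A \ B


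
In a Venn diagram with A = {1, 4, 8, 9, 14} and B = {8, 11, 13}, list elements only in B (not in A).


A = {1, 4, 8, 9, 14}
B = {8, 11, 13}
Region: only in B (not in A)
Elements: {11, 13}

Elements only in B (not in A): {11, 13}


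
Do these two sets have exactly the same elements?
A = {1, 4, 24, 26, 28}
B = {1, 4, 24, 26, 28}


Two sets are equal iff they have exactly the same elements.
A = {1, 4, 24, 26, 28}
B = {1, 4, 24, 26, 28}
Same elements → A = B

Yes, A = B


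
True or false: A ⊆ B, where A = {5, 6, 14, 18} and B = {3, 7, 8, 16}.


A ⊆ B means every element of A is in B.
Elements in A not in B: {5, 6, 14, 18}
So A ⊄ B.

No, A ⊄ B


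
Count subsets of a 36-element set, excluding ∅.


Total subsets = 2^n = 2^36 = 68719476736
Non-empty subsets exclude the empty set: 2^n - 1
= 68719476736 - 1
= 68719476735

Number of non-empty subsets = 68719476735


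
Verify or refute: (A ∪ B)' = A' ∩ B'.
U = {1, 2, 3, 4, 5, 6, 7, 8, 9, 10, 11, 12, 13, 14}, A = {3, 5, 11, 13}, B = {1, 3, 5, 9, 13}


LHS: A ∪ B = {1, 3, 5, 9, 11, 13}
(A ∪ B)' = U \ (A ∪ B) = {2, 4, 6, 7, 8, 10, 12, 14}
A' = {1, 2, 4, 6, 7, 8, 9, 10, 12, 14}, B' = {2, 4, 6, 7, 8, 10, 11, 12, 14}
Claimed RHS: A' ∩ B' = {2, 4, 6, 7, 8, 10, 12, 14}
Identity is VALID: LHS = RHS = {2, 4, 6, 7, 8, 10, 12, 14} ✓

Identity is valid. (A ∪ B)' = A' ∩ B' = {2, 4, 6, 7, 8, 10, 12, 14}


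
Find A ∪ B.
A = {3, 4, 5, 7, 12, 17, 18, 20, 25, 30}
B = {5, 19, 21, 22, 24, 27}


A ∪ B = all elements in A or B (or both)
A = {3, 4, 5, 7, 12, 17, 18, 20, 25, 30}
B = {5, 19, 21, 22, 24, 27}
A ∪ B = {3, 4, 5, 7, 12, 17, 18, 19, 20, 21, 22, 24, 25, 27, 30}

A ∪ B = {3, 4, 5, 7, 12, 17, 18, 19, 20, 21, 22, 24, 25, 27, 30}


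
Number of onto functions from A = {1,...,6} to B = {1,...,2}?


n = |A| = 6, k = |B| = 2. Surjections via inclusion-exclusion:
S(n,k) = Σ(-1)^i × C(k,i) × (k-i)^n, i=0 to k
i=0: (-1)^0×C(2,0)×2^6 = 64
i=1: (-1)^1×C(2,1)×1^6 = -2
i=2: (-1)^2×C(2,2)×0^6 = 0
Total = 62

Number of surjections = 62


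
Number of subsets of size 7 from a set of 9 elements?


C(n,k) = n! / (k!(n-k)!)
C(9,7) = 9! / (7!2!)
= 36

C(9,7) = 36


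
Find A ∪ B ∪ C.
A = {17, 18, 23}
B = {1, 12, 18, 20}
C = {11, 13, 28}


A ∪ B = {1, 12, 17, 18, 20, 23}
(A ∪ B) ∪ C = {1, 11, 12, 13, 17, 18, 20, 23, 28}

A ∪ B ∪ C = {1, 11, 12, 13, 17, 18, 20, 23, 28}


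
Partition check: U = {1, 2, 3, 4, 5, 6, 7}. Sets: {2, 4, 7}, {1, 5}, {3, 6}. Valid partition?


A partition requires: (1) non-empty parts, (2) pairwise disjoint, (3) union = U
Parts: {2, 4, 7}, {1, 5}, {3, 6}
Union of parts: {1, 2, 3, 4, 5, 6, 7}
U = {1, 2, 3, 4, 5, 6, 7}
All non-empty? True
Pairwise disjoint? True
Covers U? True

Yes, valid partition


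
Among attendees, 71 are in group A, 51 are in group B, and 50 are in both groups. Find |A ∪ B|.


|A ∪ B| = |A| + |B| - |A ∩ B|
= 71 + 51 - 50
= 72

|A ∪ B| = 72


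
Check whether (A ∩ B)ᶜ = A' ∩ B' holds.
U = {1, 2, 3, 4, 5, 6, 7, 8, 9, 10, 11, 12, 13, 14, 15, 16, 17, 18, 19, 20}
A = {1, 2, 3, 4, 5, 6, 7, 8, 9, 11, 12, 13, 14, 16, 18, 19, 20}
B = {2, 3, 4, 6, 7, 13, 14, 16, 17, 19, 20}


LHS: A ∩ B = {2, 3, 4, 6, 7, 13, 14, 16, 19, 20}
(A ∩ B)' = U \ (A ∩ B) = {1, 5, 8, 9, 10, 11, 12, 15, 17, 18}
A' = {10, 15, 17}, B' = {1, 5, 8, 9, 10, 11, 12, 15, 18}
Claimed RHS: A' ∩ B' = {10, 15}
Identity is INVALID: LHS = {1, 5, 8, 9, 10, 11, 12, 15, 17, 18} but the RHS claimed here equals {10, 15}. The correct form is (A ∩ B)' = A' ∪ B'.

Identity is invalid: (A ∩ B)' = {1, 5, 8, 9, 10, 11, 12, 15, 17, 18} but A' ∩ B' = {10, 15}. The correct De Morgan law is (A ∩ B)' = A' ∪ B'.


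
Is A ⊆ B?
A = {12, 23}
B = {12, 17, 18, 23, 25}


A ⊆ B means every element of A is in B.
All elements of A are in B.
So A ⊆ B.

Yes, A ⊆ B


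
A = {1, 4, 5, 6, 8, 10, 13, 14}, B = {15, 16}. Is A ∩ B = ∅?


Disjoint means A ∩ B = ∅.
A ∩ B = ∅
A ∩ B = ∅, so A and B are disjoint.

Yes, A and B are disjoint


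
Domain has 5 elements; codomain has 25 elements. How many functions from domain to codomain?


Each of |A| = 5 inputs maps to any of |B| = 25 outputs.
# functions = |B|^|A| = 25^5
= 9765625

Number of functions = 9765625


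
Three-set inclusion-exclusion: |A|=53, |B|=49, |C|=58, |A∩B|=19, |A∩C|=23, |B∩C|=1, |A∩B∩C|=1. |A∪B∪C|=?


|A∪B∪C| = |A|+|B|+|C| - |A∩B|-|A∩C|-|B∩C| + |A∩B∩C|
= 53+49+58 - 19-23-1 + 1
= 160 - 43 + 1
= 118

|A ∪ B ∪ C| = 118


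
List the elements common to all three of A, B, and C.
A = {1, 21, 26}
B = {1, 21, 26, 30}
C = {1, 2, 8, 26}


A ∩ B = {1, 21, 26}
(A ∩ B) ∩ C = {1, 26}

A ∩ B ∩ C = {1, 26}


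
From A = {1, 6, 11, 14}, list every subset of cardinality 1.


|A| = 4, so A has C(4,1) = 4 subsets of size 1.
Enumerate by choosing 1 elements from A at a time:
{1}, {6}, {11}, {14}

1-element subsets (4 total): {1}, {6}, {11}, {14}


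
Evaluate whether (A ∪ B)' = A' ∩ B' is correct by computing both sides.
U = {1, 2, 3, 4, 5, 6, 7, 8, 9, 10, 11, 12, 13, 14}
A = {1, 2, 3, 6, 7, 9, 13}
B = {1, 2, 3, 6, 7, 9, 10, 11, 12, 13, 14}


LHS: A ∪ B = {1, 2, 3, 6, 7, 9, 10, 11, 12, 13, 14}
(A ∪ B)' = U \ (A ∪ B) = {4, 5, 8}
A' = {4, 5, 8, 10, 11, 12, 14}, B' = {4, 5, 8}
Claimed RHS: A' ∩ B' = {4, 5, 8}
Identity is VALID: LHS = RHS = {4, 5, 8} ✓

Identity is valid. (A ∪ B)' = A' ∩ B' = {4, 5, 8}


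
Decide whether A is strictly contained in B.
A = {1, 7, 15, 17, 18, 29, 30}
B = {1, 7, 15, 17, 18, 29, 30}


A ⊂ B requires: A ⊆ B AND A ≠ B.
A ⊆ B? Yes
A = B? Yes
A = B, so A is not a PROPER subset.

No, A is not a proper subset of B


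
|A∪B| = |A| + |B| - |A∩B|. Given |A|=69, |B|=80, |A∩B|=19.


|A ∪ B| = |A| + |B| - |A ∩ B|
= 69 + 80 - 19
= 130

|A ∪ B| = 130


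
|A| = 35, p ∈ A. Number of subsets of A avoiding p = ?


Subsets of A avoiding p are subsets of A \ {p}, which has 34 elements.
Count = 2^(n-1) = 2^34
= 17179869184

Number of subsets avoiding p = 17179869184


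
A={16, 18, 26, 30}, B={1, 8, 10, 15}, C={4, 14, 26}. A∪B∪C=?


A ∪ B = {1, 8, 10, 15, 16, 18, 26, 30}
(A ∪ B) ∪ C = {1, 4, 8, 10, 14, 15, 16, 18, 26, 30}

A ∪ B ∪ C = {1, 4, 8, 10, 14, 15, 16, 18, 26, 30}


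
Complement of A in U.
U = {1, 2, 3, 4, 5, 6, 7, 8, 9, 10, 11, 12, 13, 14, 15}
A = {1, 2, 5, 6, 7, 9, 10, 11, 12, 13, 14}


Aᶜ = U \ A = elements in U but not in A
U = {1, 2, 3, 4, 5, 6, 7, 8, 9, 10, 11, 12, 13, 14, 15}
A = {1, 2, 5, 6, 7, 9, 10, 11, 12, 13, 14}
Aᶜ = {3, 4, 8, 15}

Aᶜ = {3, 4, 8, 15}


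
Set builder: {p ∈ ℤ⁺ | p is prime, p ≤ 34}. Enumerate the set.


Checking each candidate:
Condition: primes ≤ 34
Result = {2, 3, 5, 7, 11, 13, 17, 19, 23, 29, 31}

{2, 3, 5, 7, 11, 13, 17, 19, 23, 29, 31}


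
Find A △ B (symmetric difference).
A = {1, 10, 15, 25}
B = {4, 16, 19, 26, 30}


A △ B = (A \ B) ∪ (B \ A) = elements in exactly one of A or B
A \ B = {1, 10, 15, 25}
B \ A = {4, 16, 19, 26, 30}
A △ B = {1, 4, 10, 15, 16, 19, 25, 26, 30}

A △ B = {1, 4, 10, 15, 16, 19, 25, 26, 30}


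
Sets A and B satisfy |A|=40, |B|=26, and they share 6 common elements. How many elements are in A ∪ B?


|A ∪ B| = |A| + |B| - |A ∩ B|
= 40 + 26 - 6
= 60

|A ∪ B| = 60


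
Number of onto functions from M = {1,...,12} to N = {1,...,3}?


n = |M| = 12, k = |N| = 3. Surjections via inclusion-exclusion:
S(n,k) = Σ(-1)^i × C(k,i) × (k-i)^n, i=0 to k
i=0: (-1)^0×C(3,0)×3^12 = 531441
i=1: (-1)^1×C(3,1)×2^12 = -12288
i=2: (-1)^2×C(3,2)×1^12 = 3
i=3: (-1)^3×C(3,3)×0^12 = 0
Total = 519156

Number of surjections = 519156


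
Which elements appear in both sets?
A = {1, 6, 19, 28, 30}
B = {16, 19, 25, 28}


A ∩ B = elements in both A and B
A = {1, 6, 19, 28, 30}
B = {16, 19, 25, 28}
A ∩ B = {19, 28}

A ∩ B = {19, 28}


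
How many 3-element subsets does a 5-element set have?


C(n,k) = n! / (k!(n-k)!)
C(5,3) = 5! / (3!2!)
= 10

C(5,3) = 10


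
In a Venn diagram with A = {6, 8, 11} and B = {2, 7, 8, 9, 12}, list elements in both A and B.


A = {6, 8, 11}
B = {2, 7, 8, 9, 12}
Region: in both A and B
Elements: {8}

Elements in both A and B: {8}


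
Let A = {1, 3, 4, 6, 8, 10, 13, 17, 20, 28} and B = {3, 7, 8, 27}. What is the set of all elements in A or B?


A ∪ B = all elements in A or B (or both)
A = {1, 3, 4, 6, 8, 10, 13, 17, 20, 28}
B = {3, 7, 8, 27}
A ∪ B = {1, 3, 4, 6, 7, 8, 10, 13, 17, 20, 27, 28}

A ∪ B = {1, 3, 4, 6, 7, 8, 10, 13, 17, 20, 27, 28}


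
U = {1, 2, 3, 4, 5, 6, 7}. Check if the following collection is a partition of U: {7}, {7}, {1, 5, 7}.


A partition requires: (1) non-empty parts, (2) pairwise disjoint, (3) union = U
Parts: {7}, {7}, {1, 5, 7}
Union of parts: {1, 5, 7}
U = {1, 2, 3, 4, 5, 6, 7}
All non-empty? True
Pairwise disjoint? False
Covers U? False

No, not a valid partition


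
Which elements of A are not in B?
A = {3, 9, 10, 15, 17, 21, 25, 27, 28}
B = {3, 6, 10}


A \ B = elements in A but not in B
A = {3, 9, 10, 15, 17, 21, 25, 27, 28}
B = {3, 6, 10}
Remove from A any elements in B
A \ B = {9, 15, 17, 21, 25, 27, 28}

A \ B = {9, 15, 17, 21, 25, 27, 28}


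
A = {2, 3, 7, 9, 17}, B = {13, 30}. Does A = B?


Two sets are equal iff they have exactly the same elements.
A = {2, 3, 7, 9, 17}
B = {13, 30}
Differences: {2, 3, 7, 9, 13, 17, 30}
A ≠ B

No, A ≠ B


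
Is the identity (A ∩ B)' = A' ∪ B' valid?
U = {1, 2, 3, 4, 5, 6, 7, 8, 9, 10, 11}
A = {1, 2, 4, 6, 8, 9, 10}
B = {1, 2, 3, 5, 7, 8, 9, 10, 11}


LHS: A ∩ B = {1, 2, 8, 9, 10}
(A ∩ B)' = U \ (A ∩ B) = {3, 4, 5, 6, 7, 11}
A' = {3, 5, 7, 11}, B' = {4, 6}
Claimed RHS: A' ∪ B' = {3, 4, 5, 6, 7, 11}
Identity is VALID: LHS = RHS = {3, 4, 5, 6, 7, 11} ✓

Identity is valid. (A ∩ B)' = A' ∪ B' = {3, 4, 5, 6, 7, 11}


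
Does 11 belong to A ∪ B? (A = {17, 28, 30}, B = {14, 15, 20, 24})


A = {17, 28, 30}, B = {14, 15, 20, 24}
A ∪ B = all elements in A or B
A ∪ B = {14, 15, 17, 20, 24, 28, 30}
Checking if 11 ∈ A ∪ B
11 is not in A ∪ B → False

11 ∉ A ∪ B


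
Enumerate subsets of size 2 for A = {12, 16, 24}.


|A| = 3, so A has C(3,2) = 3 subsets of size 2.
Enumerate by choosing 2 elements from A at a time:
{12, 16}, {12, 24}, {16, 24}

2-element subsets (3 total): {12, 16}, {12, 24}, {16, 24}


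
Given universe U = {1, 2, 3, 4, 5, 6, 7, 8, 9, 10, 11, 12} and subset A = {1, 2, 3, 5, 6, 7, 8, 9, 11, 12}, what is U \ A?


Aᶜ = U \ A = elements in U but not in A
U = {1, 2, 3, 4, 5, 6, 7, 8, 9, 10, 11, 12}
A = {1, 2, 3, 5, 6, 7, 8, 9, 11, 12}
Aᶜ = {4, 10}

Aᶜ = {4, 10}


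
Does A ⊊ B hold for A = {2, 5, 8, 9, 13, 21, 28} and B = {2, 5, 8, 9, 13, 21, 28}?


A ⊂ B requires: A ⊆ B AND A ≠ B.
A ⊆ B? Yes
A = B? Yes
A = B, so A is not a PROPER subset.

No, A is not a proper subset of B


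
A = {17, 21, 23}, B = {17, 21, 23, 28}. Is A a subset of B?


A ⊆ B means every element of A is in B.
All elements of A are in B.
So A ⊆ B.

Yes, A ⊆ B


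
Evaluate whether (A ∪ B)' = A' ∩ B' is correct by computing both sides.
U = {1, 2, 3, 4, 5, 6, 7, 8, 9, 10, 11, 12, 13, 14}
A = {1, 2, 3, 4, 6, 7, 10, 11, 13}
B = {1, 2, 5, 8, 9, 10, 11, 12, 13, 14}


LHS: A ∪ B = {1, 2, 3, 4, 5, 6, 7, 8, 9, 10, 11, 12, 13, 14}
(A ∪ B)' = U \ (A ∪ B) = ∅
A' = {5, 8, 9, 12, 14}, B' = {3, 4, 6, 7}
Claimed RHS: A' ∩ B' = ∅
Identity is VALID: LHS = RHS = ∅ ✓

Identity is valid. (A ∪ B)' = A' ∩ B' = ∅


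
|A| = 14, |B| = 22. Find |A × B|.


|A × B| = |A| × |B|
= 14 × 22
= 308

|A × B| = 308


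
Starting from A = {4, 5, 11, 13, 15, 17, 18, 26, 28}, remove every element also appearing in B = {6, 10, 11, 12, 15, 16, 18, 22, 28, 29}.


A \ B = elements in A but not in B
A = {4, 5, 11, 13, 15, 17, 18, 26, 28}
B = {6, 10, 11, 12, 15, 16, 18, 22, 28, 29}
Remove from A any elements in B
A \ B = {4, 5, 13, 17, 26}

A \ B = {4, 5, 13, 17, 26}


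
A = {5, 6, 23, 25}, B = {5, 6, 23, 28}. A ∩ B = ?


A ∩ B = elements in both A and B
A = {5, 6, 23, 25}
B = {5, 6, 23, 28}
A ∩ B = {5, 6, 23}

A ∩ B = {5, 6, 23}


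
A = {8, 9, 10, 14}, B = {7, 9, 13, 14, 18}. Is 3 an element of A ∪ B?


A = {8, 9, 10, 14}, B = {7, 9, 13, 14, 18}
A ∪ B = all elements in A or B
A ∪ B = {7, 8, 9, 10, 13, 14, 18}
Checking if 3 ∈ A ∪ B
3 is not in A ∪ B → False

3 ∉ A ∪ B


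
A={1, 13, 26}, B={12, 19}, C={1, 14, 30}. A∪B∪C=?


A ∪ B = {1, 12, 13, 19, 26}
(A ∪ B) ∪ C = {1, 12, 13, 14, 19, 26, 30}

A ∪ B ∪ C = {1, 12, 13, 14, 19, 26, 30}


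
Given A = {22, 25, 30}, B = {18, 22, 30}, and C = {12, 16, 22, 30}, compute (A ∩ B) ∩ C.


A ∩ B = {22, 30}
(A ∩ B) ∩ C = {22, 30}

A ∩ B ∩ C = {22, 30}


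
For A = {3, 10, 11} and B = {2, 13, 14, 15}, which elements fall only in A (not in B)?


A = {3, 10, 11}
B = {2, 13, 14, 15}
Region: only in A (not in B)
Elements: {3, 10, 11}

Elements only in A (not in B): {3, 10, 11}


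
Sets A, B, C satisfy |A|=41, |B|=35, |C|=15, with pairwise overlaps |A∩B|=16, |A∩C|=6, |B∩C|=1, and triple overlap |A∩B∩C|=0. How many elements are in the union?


|A∪B∪C| = |A|+|B|+|C| - |A∩B|-|A∩C|-|B∩C| + |A∩B∩C|
= 41+35+15 - 16-6-1 + 0
= 91 - 23 + 0
= 68

|A ∪ B ∪ C| = 68


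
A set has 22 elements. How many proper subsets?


Total subsets = 2^n = 2^22 = 4194304
Proper subsets exclude the set itself: 2^n - 1
= 4194304 - 1
= 4194303

Number of proper subsets = 4194303


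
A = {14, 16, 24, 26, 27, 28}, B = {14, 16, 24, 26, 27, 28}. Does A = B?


Two sets are equal iff they have exactly the same elements.
A = {14, 16, 24, 26, 27, 28}
B = {14, 16, 24, 26, 27, 28}
Same elements → A = B

Yes, A = B


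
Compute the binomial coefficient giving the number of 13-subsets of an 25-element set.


C(n,k) = n! / (k!(n-k)!)
C(25,13) = 25! / (13!12!)
= 5200300

C(25,13) = 5200300


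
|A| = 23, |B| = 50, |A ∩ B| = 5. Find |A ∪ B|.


|A ∪ B| = |A| + |B| - |A ∩ B|
= 23 + 50 - 5
= 68

|A ∪ B| = 68


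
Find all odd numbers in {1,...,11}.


Checking each candidate:
Condition: odd numbers in {1,...,11}
Result = {1, 3, 5, 7, 9, 11}

{1, 3, 5, 7, 9, 11}


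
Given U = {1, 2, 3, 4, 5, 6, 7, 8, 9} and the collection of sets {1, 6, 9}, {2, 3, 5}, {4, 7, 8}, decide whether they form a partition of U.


A partition requires: (1) non-empty parts, (2) pairwise disjoint, (3) union = U
Parts: {1, 6, 9}, {2, 3, 5}, {4, 7, 8}
Union of parts: {1, 2, 3, 4, 5, 6, 7, 8, 9}
U = {1, 2, 3, 4, 5, 6, 7, 8, 9}
All non-empty? True
Pairwise disjoint? True
Covers U? True

Yes, valid partition


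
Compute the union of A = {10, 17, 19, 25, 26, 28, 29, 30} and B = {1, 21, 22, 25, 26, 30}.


A ∪ B = all elements in A or B (or both)
A = {10, 17, 19, 25, 26, 28, 29, 30}
B = {1, 21, 22, 25, 26, 30}
A ∪ B = {1, 10, 17, 19, 21, 22, 25, 26, 28, 29, 30}

A ∪ B = {1, 10, 17, 19, 21, 22, 25, 26, 28, 29, 30}


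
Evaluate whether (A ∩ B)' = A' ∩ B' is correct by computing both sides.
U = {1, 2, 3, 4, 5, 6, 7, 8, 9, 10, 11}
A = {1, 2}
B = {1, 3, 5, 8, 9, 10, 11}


LHS: A ∩ B = {1}
(A ∩ B)' = U \ (A ∩ B) = {2, 3, 4, 5, 6, 7, 8, 9, 10, 11}
A' = {3, 4, 5, 6, 7, 8, 9, 10, 11}, B' = {2, 4, 6, 7}
Claimed RHS: A' ∩ B' = {4, 6, 7}
Identity is INVALID: LHS = {2, 3, 4, 5, 6, 7, 8, 9, 10, 11} but the RHS claimed here equals {4, 6, 7}. The correct form is (A ∩ B)' = A' ∪ B'.

Identity is invalid: (A ∩ B)' = {2, 3, 4, 5, 6, 7, 8, 9, 10, 11} but A' ∩ B' = {4, 6, 7}. The correct De Morgan law is (A ∩ B)' = A' ∪ B'.


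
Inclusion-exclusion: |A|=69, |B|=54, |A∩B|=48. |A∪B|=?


|A ∪ B| = |A| + |B| - |A ∩ B|
= 69 + 54 - 48
= 75

|A ∪ B| = 75


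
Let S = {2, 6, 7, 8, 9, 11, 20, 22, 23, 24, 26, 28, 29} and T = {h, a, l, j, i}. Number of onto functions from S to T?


n = |S| = 13, k = |T| = 5. Surjections via inclusion-exclusion:
S(n,k) = Σ(-1)^i × C(k,i) × (k-i)^n, i=0 to k
i=0: (-1)^0×C(5,0)×5^13 = 1220703125
i=1: (-1)^1×C(5,1)×4^13 = -335544320
i=2: (-1)^2×C(5,2)×3^13 = 15943230
i=3: (-1)^3×C(5,3)×2^13 = -81920
i=4: (-1)^4×C(5,4)×1^13 = 5
i=5: (-1)^5×C(5,5)×0^13 = 0
Total = 901020120

Number of surjections = 901020120


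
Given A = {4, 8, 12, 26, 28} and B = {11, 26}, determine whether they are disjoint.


Disjoint means A ∩ B = ∅.
A ∩ B = {26}
A ∩ B ≠ ∅, so A and B are NOT disjoint.

No, A and B are not disjoint (A ∩ B = {26})


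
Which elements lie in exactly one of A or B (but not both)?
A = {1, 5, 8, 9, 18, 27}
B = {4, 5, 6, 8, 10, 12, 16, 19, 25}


A △ B = (A \ B) ∪ (B \ A) = elements in exactly one of A or B
A \ B = {1, 9, 18, 27}
B \ A = {4, 6, 10, 12, 16, 19, 25}
A △ B = {1, 4, 6, 9, 10, 12, 16, 18, 19, 25, 27}

A △ B = {1, 4, 6, 9, 10, 12, 16, 18, 19, 25, 27}


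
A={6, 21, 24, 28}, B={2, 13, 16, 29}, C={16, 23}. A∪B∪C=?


A ∪ B = {2, 6, 13, 16, 21, 24, 28, 29}
(A ∪ B) ∪ C = {2, 6, 13, 16, 21, 23, 24, 28, 29}

A ∪ B ∪ C = {2, 6, 13, 16, 21, 23, 24, 28, 29}


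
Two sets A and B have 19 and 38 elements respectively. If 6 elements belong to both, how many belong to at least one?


|A ∪ B| = |A| + |B| - |A ∩ B|
= 19 + 38 - 6
= 51

|A ∪ B| = 51


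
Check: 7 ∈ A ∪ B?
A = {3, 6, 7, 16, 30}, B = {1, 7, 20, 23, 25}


A = {3, 6, 7, 16, 30}, B = {1, 7, 20, 23, 25}
A ∪ B = all elements in A or B
A ∪ B = {1, 3, 6, 7, 16, 20, 23, 25, 30}
Checking if 7 ∈ A ∪ B
7 is in A ∪ B → True

7 ∈ A ∪ B


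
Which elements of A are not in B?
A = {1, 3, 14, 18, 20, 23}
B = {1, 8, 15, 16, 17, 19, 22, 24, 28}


A \ B = elements in A but not in B
A = {1, 3, 14, 18, 20, 23}
B = {1, 8, 15, 16, 17, 19, 22, 24, 28}
Remove from A any elements in B
A \ B = {3, 14, 18, 20, 23}

A \ B = {3, 14, 18, 20, 23}


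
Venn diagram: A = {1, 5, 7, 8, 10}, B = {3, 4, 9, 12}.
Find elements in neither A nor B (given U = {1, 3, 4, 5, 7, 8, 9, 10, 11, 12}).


A = {1, 5, 7, 8, 10}
B = {3, 4, 9, 12}
Region: in neither A nor B (given U = {1, 3, 4, 5, 7, 8, 9, 10, 11, 12})
Elements: {11}

Elements in neither A nor B (given U = {1, 3, 4, 5, 7, 8, 9, 10, 11, 12}): {11}


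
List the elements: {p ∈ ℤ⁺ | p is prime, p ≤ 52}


Checking each candidate:
Condition: primes ≤ 52
Result = {2, 3, 5, 7, 11, 13, 17, 19, 23, 29, 31, 37, 41, 43, 47}

{2, 3, 5, 7, 11, 13, 17, 19, 23, 29, 31, 37, 41, 43, 47}


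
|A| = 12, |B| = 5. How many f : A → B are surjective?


n = |A| = 12, k = |B| = 5. Surjections via inclusion-exclusion:
S(n,k) = Σ(-1)^i × C(k,i) × (k-i)^n, i=0 to k
i=0: (-1)^0×C(5,0)×5^12 = 244140625
i=1: (-1)^1×C(5,1)×4^12 = -83886080
i=2: (-1)^2×C(5,2)×3^12 = 5314410
i=3: (-1)^3×C(5,3)×2^12 = -40960
i=4: (-1)^4×C(5,4)×1^12 = 5
i=5: (-1)^5×C(5,5)×0^12 = 0
Total = 165528000

Number of surjections = 165528000


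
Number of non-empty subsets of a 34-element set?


Total subsets = 2^n = 2^34 = 17179869184
Non-empty subsets exclude the empty set: 2^n - 1
= 17179869184 - 1
= 17179869183

Number of non-empty subsets = 17179869183


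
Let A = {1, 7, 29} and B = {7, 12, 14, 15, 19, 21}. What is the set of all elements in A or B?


A ∪ B = all elements in A or B (or both)
A = {1, 7, 29}
B = {7, 12, 14, 15, 19, 21}
A ∪ B = {1, 7, 12, 14, 15, 19, 21, 29}

A ∪ B = {1, 7, 12, 14, 15, 19, 21, 29}


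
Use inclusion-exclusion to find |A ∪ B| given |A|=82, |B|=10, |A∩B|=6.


|A ∪ B| = |A| + |B| - |A ∩ B|
= 82 + 10 - 6
= 86

|A ∪ B| = 86


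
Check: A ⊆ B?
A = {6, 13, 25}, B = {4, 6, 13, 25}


A ⊆ B means every element of A is in B.
All elements of A are in B.
So A ⊆ B.

Yes, A ⊆ B


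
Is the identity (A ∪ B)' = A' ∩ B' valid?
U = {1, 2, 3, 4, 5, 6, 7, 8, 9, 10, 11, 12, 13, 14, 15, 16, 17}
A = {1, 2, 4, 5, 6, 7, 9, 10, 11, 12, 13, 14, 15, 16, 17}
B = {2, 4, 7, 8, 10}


LHS: A ∪ B = {1, 2, 4, 5, 6, 7, 8, 9, 10, 11, 12, 13, 14, 15, 16, 17}
(A ∪ B)' = U \ (A ∪ B) = {3}
A' = {3, 8}, B' = {1, 3, 5, 6, 9, 11, 12, 13, 14, 15, 16, 17}
Claimed RHS: A' ∩ B' = {3}
Identity is VALID: LHS = RHS = {3} ✓

Identity is valid. (A ∪ B)' = A' ∩ B' = {3}


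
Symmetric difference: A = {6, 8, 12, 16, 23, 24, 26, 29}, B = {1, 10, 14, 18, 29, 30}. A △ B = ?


A △ B = (A \ B) ∪ (B \ A) = elements in exactly one of A or B
A \ B = {6, 8, 12, 16, 23, 24, 26}
B \ A = {1, 10, 14, 18, 30}
A △ B = {1, 6, 8, 10, 12, 14, 16, 18, 23, 24, 26, 30}

A △ B = {1, 6, 8, 10, 12, 14, 16, 18, 23, 24, 26, 30}


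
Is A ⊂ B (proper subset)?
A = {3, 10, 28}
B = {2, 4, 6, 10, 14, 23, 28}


A ⊂ B requires: A ⊆ B AND A ≠ B.
A ⊆ B? No
A ⊄ B, so A is not a proper subset.

No, A is not a proper subset of B


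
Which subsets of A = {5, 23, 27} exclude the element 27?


A subset of A that omits 27 is a subset of A \ {27}, so there are 2^(n-1) = 2^2 = 4 of them.
Subsets excluding 27: ∅, {5}, {23}, {5, 23}

Subsets excluding 27 (4 total): ∅, {5}, {23}, {5, 23}


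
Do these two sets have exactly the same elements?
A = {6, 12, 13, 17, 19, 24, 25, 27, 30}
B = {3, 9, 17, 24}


Two sets are equal iff they have exactly the same elements.
A = {6, 12, 13, 17, 19, 24, 25, 27, 30}
B = {3, 9, 17, 24}
Differences: {3, 6, 9, 12, 13, 19, 25, 27, 30}
A ≠ B

No, A ≠ B


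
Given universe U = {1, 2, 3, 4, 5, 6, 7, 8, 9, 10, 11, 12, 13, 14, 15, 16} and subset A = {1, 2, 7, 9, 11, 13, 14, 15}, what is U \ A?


Aᶜ = U \ A = elements in U but not in A
U = {1, 2, 3, 4, 5, 6, 7, 8, 9, 10, 11, 12, 13, 14, 15, 16}
A = {1, 2, 7, 9, 11, 13, 14, 15}
Aᶜ = {3, 4, 5, 6, 8, 10, 12, 16}

Aᶜ = {3, 4, 5, 6, 8, 10, 12, 16}
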